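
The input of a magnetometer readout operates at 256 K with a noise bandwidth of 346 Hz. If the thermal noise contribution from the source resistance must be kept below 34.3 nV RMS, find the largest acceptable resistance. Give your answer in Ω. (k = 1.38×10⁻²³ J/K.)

Johnson–Nyquist: V_n = √(4kTRB) ⇒ R = V_n² / (4kTB)
4kTB = 4 × 1.38×10⁻²³ × 256 × 3.46×10² = 4.89×10⁻¹⁸
R = (3.43×10⁻⁸)² / 4.89×10⁻¹⁸ = 2.41×10² Ω = 241 Ω

241 Ω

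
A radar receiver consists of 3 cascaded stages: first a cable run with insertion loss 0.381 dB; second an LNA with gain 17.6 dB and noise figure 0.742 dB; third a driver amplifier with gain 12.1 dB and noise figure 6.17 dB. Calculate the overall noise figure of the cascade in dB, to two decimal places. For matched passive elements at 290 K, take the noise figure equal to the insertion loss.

1.32 dB

Convert to linear (a loss of L dB is a gain of −L dB): F_i = 10^(NF_i/10), G_i = 10^(G_i,dB/10)
  Stage 1: F_1 = 10^(0.381/10) = 1.092, G_1 = 10^(−0.381/10) = 0.9160
  Stage 2: F_2 = 10^(0.742/10) = 1.186, G_2 = 10^(17.6/10) = 57.54
  Stage 3: F_3 = 10^(6.17/10) = 4.140, G_3 = 10^(12.1/10) = 16.22
Friis cascade:
  F = 1.092 + (1.186 − 1)/0.9160 + (4.140 − 1)/52.71 = 1.355
NF = 10 log₁₀(1.355) = 1.32 dB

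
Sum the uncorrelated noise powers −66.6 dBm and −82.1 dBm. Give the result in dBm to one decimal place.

Convert to linear, add, convert back:
P₁ = 2.19×10⁻¹⁰ W, P₂ = 6.17×10⁻¹² W
P_tot = 2.25×10⁻¹⁰ W → 10 log₁₀(P_tot / 10⁻³) = −66.5 dBm

−66.5 dBm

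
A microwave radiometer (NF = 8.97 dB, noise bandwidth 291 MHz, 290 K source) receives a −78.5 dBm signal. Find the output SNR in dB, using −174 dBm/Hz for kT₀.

1.9 dB

Noise floor: N = −174 + 10 log₁₀(B) + NF
10 log₁₀(2.91×10⁸) = 84.64 dB
N = −174 + 84.64 + 8.97 = −80.39 dBm
SNR = P_sig − N = −78.5 − (−80.39) = 1.89 dB → 1.9 dB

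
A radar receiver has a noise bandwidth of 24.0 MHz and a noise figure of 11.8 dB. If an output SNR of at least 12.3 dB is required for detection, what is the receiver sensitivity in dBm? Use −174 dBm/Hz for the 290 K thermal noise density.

Sensitivity = −174 + 10 log₁₀(B) + NF + SNR_min
= −174 + 73.8 + 11.8 + 12.3
= −76.1 dBm → −76.1 dBm

−76.1 dBm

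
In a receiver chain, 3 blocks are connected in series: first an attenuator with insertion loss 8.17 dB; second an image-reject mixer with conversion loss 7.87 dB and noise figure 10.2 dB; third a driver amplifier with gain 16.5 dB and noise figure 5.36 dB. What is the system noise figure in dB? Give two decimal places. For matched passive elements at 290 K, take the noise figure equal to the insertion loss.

22.22 dB

Convert to linear (a loss of L dB is a gain of −L dB): F_i = 10^(NF_i/10), G_i = 10^(G_i,dB/10)
  Stage 1: F_1 = 10^(8.17/10) = 6.561, G_1 = 10^(−8.17/10) = 0.1524
  Stage 2: F_2 = 10^(10.2/10) = 10.47, G_2 = 10^(−7.87/10) = 0.1633
  Stage 3: F_3 = 10^(5.36/10) = 3.436, G_3 = 10^(16.5/10) = 44.67
Friis cascade:
  F = 6.561 + (10.47 − 1)/0.1524 + (3.436 − 1)/0.02489 = 166.6
NF = 10 log₁₀(166.6) = 22.22 dB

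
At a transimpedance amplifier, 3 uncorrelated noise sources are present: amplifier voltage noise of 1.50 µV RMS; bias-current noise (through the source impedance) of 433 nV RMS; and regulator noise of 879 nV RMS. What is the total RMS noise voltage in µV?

1.79 µV

Uncorrelated sources add in power (mean-square): V_tot = √(ΣV_i²)
V_tot = √[(1.50×10⁻⁶)² + (4.33×10⁻⁷)² + (8.79×10⁻⁷)²] = 1.79×10⁻⁶ V = 1.79 µV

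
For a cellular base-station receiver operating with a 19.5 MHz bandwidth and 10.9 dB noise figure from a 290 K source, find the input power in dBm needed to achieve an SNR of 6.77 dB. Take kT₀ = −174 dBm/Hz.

Sensitivity = −174 + 10 log₁₀(B) + NF + SNR_min
= −174 + 72.9 + 10.9 + 6.77
= −83.43 dBm → −83.4 dBm

−83.4 dBm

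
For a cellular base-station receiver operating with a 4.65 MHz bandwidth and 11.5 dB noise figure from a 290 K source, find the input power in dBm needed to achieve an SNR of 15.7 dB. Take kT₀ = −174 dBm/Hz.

−80.1 dBm

Sensitivity = −174 + 10 log₁₀(B) + NF + SNR_min
= −174 + 66.67 + 11.5 + 15.7
= −80.13 dBm → −80.1 dBm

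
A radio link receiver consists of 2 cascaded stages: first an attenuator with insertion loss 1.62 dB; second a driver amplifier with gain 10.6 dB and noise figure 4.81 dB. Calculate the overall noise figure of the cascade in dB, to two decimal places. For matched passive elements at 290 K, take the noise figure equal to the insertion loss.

6.43 dB

Convert to linear (a loss of L dB is a gain of −L dB): F_i = 10^(NF_i/10), G_i = 10^(G_i,dB/10)
  Stage 1: F_1 = 10^(1.62/10) = 1.452, G_1 = 10^(−1.62/10) = 0.6887
  Stage 2: F_2 = 10^(4.81/10) = 3.027, G_2 = 10^(10.6/10) = 11.48
Friis cascade:
  F = 1.452 + (3.027 − 1)/0.6887 = 4.395
NF = 10 log₁₀(4.395) = 6.43 dB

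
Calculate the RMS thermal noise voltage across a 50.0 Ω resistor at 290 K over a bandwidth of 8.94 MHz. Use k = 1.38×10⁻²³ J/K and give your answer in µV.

2.67 µV

V_n = √(4kTRB)
4kTRB = 4 × 1.38×10⁻²³ × 290 × 5.00×10¹ × 8.94×10⁶ = 7.16×10⁻¹² V²
V_n = √(7.16×10⁻¹²) = 2.67×10⁻⁶ V = 2.67 µV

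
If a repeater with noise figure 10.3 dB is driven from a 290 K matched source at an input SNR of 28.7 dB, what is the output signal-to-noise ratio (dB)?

18.4 dB

By definition F = SNR_in/SNR_out, so in dB: SNR_out = SNR_in − NF
SNR_out = 28.7 − 10.3 = 18.4 dB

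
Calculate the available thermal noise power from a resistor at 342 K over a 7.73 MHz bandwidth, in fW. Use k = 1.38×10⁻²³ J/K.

36.5 fW

P_n = kTB = 1.38×10⁻²³ × 342 × 7.73×10⁶ = 3.65×10⁻¹⁴ W = 36.5 fW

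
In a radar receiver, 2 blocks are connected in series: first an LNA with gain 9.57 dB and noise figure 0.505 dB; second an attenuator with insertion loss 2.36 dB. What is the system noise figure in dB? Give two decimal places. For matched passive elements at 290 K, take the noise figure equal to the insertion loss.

0.80 dB

Convert to linear (a loss of L dB is a gain of −L dB): F_i = 10^(NF_i/10), G_i = 10^(G_i,dB/10)
  Stage 1: F_1 = 10^(0.505/10) = 1.123, G_1 = 10^(9.57/10) = 9.057
  Stage 2: F_2 = 10^(2.36/10) = 1.722, G_2 = 10^(−2.36/10) = 0.5808
Friis cascade:
  F = 1.123 + (1.722 − 1)/9.057 = 1.203
NF = 10 log₁₀(1.203) = 0.80 dB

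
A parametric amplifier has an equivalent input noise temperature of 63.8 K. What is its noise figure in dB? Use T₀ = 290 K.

0.864 dB

F = 1 + T_e/T₀ = 1 + 63.8/290 = 1.22
NF = 10 log₁₀(1.22) = 0.864 dB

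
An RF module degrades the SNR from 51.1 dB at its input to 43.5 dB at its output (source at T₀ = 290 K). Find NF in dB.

NF (dB) = SNR_in(dB) − SNR_out(dB) when the source is at T₀
NF = 51.1 − 43.5 = 7.6 dB

7.6 dB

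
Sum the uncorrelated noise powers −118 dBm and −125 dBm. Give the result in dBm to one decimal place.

Convert to linear, add, convert back:
P₁ = 1.58×10⁻¹⁵ W, P₂ = 3.16×10⁻¹⁶ W
P_tot = 1.90×10⁻¹⁵ W → 10 log₁₀(P_tot / 10⁻³) = −117.2 dBm

−117.2 dBm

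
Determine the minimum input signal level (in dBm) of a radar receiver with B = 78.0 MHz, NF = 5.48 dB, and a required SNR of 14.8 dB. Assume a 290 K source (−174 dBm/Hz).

−74.8 dBm

Sensitivity = −174 + 10 log₁₀(B) + NF + SNR_min
= −174 + 78.92 + 5.48 + 14.8
= −74.80 dBm → −74.8 dBm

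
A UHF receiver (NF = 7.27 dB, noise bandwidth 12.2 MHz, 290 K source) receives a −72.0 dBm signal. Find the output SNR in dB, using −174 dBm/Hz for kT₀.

23.9 dB

Noise floor: N = −174 + 10 log₁₀(B) + NF
10 log₁₀(1.22×10⁷) = 70.86 dB
N = −174 + 70.86 + 7.27 = −95.87 dBm
SNR = P_sig − N = −72.0 − (−95.87) = 23.87 dB → 23.9 dB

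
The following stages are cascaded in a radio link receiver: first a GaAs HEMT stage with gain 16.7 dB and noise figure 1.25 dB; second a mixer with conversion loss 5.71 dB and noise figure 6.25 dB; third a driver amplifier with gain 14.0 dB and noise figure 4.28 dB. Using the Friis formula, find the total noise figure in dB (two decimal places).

Convert to linear (a loss of L dB is a gain of −L dB): F_i = 10^(NF_i/10), G_i = 10^(G_i,dB/10)
  Stage 1: F_1 = 10^(1.25/10) = 1.334, G_1 = 10^(16.7/10) = 46.77
  Stage 2: F_2 = 10^(6.25/10) = 4.217, G_2 = 10^(−5.71/10) = 0.2685
  Stage 3: F_3 = 10^(4.28/10) = 2.679, G_3 = 10^(14.0/10) = 25.12
Friis cascade:
  F = 1.334 + (4.217 − 1)/46.77 + (2.679 − 1)/12.56 = 1.536
NF = 10 log₁₀(1.536) = 1.86 dB

1.86 dB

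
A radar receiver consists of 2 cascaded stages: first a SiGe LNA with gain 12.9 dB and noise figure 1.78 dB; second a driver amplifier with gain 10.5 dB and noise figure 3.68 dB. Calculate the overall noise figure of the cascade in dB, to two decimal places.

1.97 dB

Convert to linear (a loss of L dB is a gain of −L dB): F_i = 10^(NF_i/10), G_i = 10^(G_i,dB/10)
  Stage 1: F_1 = 10^(1.78/10) = 1.507, G_1 = 10^(12.9/10) = 19.50
  Stage 2: F_2 = 10^(3.68/10) = 2.333, G_2 = 10^(10.5/10) = 11.22
Friis cascade:
  F = 1.507 + (2.333 − 1)/19.50 = 1.575
NF = 10 log₁₀(1.575) = 1.97 dB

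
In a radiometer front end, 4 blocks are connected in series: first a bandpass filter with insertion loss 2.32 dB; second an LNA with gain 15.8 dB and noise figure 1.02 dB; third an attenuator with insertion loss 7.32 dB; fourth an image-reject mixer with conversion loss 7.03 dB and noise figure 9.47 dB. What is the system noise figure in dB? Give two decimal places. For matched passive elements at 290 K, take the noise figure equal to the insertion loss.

6.29 dB

Convert to linear (a loss of L dB is a gain of −L dB): F_i = 10^(NF_i/10), G_i = 10^(G_i,dB/10)
  Stage 1: F_1 = 10^(2.32/10) = 1.706, G_1 = 10^(−2.32/10) = 0.5861
  Stage 2: F_2 = 10^(1.02/10) = 1.265, G_2 = 10^(15.8/10) = 38.02
  Stage 3: F_3 = 10^(7.32/10) = 5.395, G_3 = 10^(−7.32/10) = 0.1854
  Stage 4: F_4 = 10^(9.47/10) = 8.851, G_4 = 10^(−7.03/10) = 0.1982
Friis cascade:
  F = 1.706 + (1.265 − 1)/0.5861 + (5.395 − 1)/22.28 + (8.851 − 1)/4.130 = 4.256
NF = 10 log₁₀(4.256) = 6.29 dB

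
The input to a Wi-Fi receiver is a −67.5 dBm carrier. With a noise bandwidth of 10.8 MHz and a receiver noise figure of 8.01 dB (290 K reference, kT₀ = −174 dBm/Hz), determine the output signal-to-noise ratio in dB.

Noise floor: N = −174 + 10 log₁₀(B) + NF
10 log₁₀(1.08×10⁷) = 70.33 dB
N = −174 + 70.33 + 8.01 = −95.66 dBm
SNR = P_sig − N = −67.5 − (−95.66) = 28.16 dB → 28.2 dB

28.2 dB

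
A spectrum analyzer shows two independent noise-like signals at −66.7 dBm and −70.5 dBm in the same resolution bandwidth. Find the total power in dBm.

−65.2 dBm

Convert to linear, add, convert back:
P₁ = 2.14×10⁻¹⁰ W, P₂ = 8.91×10⁻¹¹ W
P_tot = 3.03×10⁻¹⁰ W → 10 log₁₀(P_tot / 10⁻³) = −65.2 dBm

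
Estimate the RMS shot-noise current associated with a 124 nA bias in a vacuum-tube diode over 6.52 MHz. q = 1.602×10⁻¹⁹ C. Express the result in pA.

509 pA

I_n = √(2qI·B)
2qI·B = 2 × 1.602×10⁻¹⁹ × 1.24×10⁻⁷ × 6.52×10⁶ = 2.59×10⁻¹⁹ A²
I_n = √(2.59×10⁻¹⁹) = 5.09×10⁻¹⁰ A = 509 pA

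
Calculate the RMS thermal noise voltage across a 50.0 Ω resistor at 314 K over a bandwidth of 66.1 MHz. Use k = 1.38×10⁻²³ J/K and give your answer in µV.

7.57 µV

V_n = √(4kTRB)
4kTRB = 4 × 1.38×10⁻²³ × 314 × 5.00×10¹ × 6.61×10⁷ = 5.73×10⁻¹¹ V²
V_n = √(5.73×10⁻¹¹) = 7.57×10⁻⁶ V = 7.57 µV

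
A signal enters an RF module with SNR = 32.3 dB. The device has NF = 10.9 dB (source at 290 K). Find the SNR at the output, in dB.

21.4 dB

By definition F = SNR_in/SNR_out, so in dB: SNR_out = SNR_in − NF
SNR_out = 32.3 − 10.9 = 21.4 dB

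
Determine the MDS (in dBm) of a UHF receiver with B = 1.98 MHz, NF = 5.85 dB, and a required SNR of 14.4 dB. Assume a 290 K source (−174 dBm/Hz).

Sensitivity = −174 + 10 log₁₀(B) + NF + SNR_min
= −174 + 62.97 + 5.85 + 14.4
= −90.78 dBm → −90.8 dBm

−90.8 dBm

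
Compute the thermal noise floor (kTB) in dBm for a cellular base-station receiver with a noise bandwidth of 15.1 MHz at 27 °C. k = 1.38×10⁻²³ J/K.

−102.0 dBm

T = 27 °C + 273.15 = 300.15 K
P_n = kTB = 1.38×10⁻²³ × 300.15 × 1.51×10⁷ = 6.25×10⁻¹⁴ W
In dBm: 10 log₁₀(6.25×10⁻¹⁴ / 10⁻³) = −102.0 dBm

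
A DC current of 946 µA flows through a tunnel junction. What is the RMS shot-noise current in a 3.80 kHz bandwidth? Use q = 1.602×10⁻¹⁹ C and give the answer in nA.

I_n = √(2qI·B)
2qI·B = 2 × 1.602×10⁻¹⁹ × 9.46×10⁻⁴ × 3.80×10³ = 1.15×10⁻¹⁸ A²
I_n = √(1.15×10⁻¹⁸) = 1.07×10⁻⁹ A = 1.07 nA

1.07 nA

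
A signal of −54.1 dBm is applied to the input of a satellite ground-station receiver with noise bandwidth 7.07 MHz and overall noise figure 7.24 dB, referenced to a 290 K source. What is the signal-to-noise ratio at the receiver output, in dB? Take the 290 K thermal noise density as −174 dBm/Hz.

44.2 dB

Noise floor: N = −174 + 10 log₁₀(B) + NF
10 log₁₀(7.07×10⁶) = 68.49 dB
N = −174 + 68.49 + 7.24 = −98.27 dBm
SNR = P_sig − N = −54.1 − (−98.27) = 44.17 dB → 44.2 dB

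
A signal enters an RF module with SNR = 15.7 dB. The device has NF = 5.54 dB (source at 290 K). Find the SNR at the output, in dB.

10.16 dB

By definition F = SNR_in/SNR_out, so in dB: SNR_out = SNR_in − NF
SNR_out = 15.7 − 5.54 = 10.16 dB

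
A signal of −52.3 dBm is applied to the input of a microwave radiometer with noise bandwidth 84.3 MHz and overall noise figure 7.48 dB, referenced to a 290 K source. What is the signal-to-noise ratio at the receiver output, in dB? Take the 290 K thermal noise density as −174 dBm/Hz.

35.0 dB

Noise floor: N = −174 + 10 log₁₀(B) + NF
10 log₁₀(8.43×10⁷) = 79.26 dB
N = −174 + 79.26 + 7.48 = −87.26 dBm
SNR = P_sig − N = −52.3 − (−87.26) = 34.96 dB → 35.0 dB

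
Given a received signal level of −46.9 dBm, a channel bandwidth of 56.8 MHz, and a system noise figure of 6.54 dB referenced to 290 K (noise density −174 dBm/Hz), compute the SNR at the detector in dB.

43.0 dB

Noise floor: N = −174 + 10 log₁₀(B) + NF
10 log₁₀(5.68×10⁷) = 77.54 dB
N = −174 + 77.54 + 6.54 = −89.92 dBm
SNR = P_sig − N = −46.9 − (−89.92) = 43.02 dB → 43.0 dB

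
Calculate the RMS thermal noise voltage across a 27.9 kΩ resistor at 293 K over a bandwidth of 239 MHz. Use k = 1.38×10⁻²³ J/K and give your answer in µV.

328 µV

V_n = √(4kTRB)
4kTRB = 4 × 1.38×10⁻²³ × 293 × 2.79×10⁴ × 2.39×10⁸ = 1.08×10⁻⁷ V²
V_n = √(1.08×10⁻⁷) = 3.28×10⁻⁴ V = 328 µV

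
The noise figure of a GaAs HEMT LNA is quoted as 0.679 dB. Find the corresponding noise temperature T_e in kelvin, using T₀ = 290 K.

49.1 K

F = 10^(0.679/10) = 1.16923
T_e = (F − 1)·T₀ = (1.16923 − 1) × 290 = 49.1 K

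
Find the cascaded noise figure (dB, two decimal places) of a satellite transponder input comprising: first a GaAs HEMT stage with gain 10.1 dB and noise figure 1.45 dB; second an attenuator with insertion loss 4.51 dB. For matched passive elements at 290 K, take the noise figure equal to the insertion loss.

1.97 dB

Convert to linear (a loss of L dB is a gain of −L dB): F_i = 10^(NF_i/10), G_i = 10^(G_i,dB/10)
  Stage 1: F_1 = 10^(1.45/10) = 1.396, G_1 = 10^(10.1/10) = 10.23
  Stage 2: F_2 = 10^(4.51/10) = 2.825, G_2 = 10^(−4.51/10) = 0.3540
Friis cascade:
  F = 1.396 + (2.825 − 1)/10.23 = 1.575
NF = 10 log₁₀(1.575) = 1.97 dB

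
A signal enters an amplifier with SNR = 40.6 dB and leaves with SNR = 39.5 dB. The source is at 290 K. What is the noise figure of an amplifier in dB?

1.1 dB

NF (dB) = SNR_in(dB) − SNR_out(dB) when the source is at T₀
NF = 40.6 − 39.5 = 1.1 dB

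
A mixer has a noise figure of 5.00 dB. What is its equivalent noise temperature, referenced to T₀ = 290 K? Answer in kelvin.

F = 10^(5.00/10) = 3.16228
T_e = (F − 1)·T₀ = (3.16228 − 1) × 290 = 627 K

627 K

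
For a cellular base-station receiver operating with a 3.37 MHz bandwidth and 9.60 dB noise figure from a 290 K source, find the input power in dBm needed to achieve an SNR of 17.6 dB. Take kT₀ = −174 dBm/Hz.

−81.5 dBm

Sensitivity = −174 + 10 log₁₀(B) + NF + SNR_min
= −174 + 65.28 + 9.60 + 17.6
= −81.52 dBm → −81.5 dBm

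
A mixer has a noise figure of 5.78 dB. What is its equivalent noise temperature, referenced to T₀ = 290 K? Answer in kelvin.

F = 10^(5.78/10) = 3.78443
T_e = (F − 1)·T₀ = (3.78443 − 1) × 290 = 807 K

807 K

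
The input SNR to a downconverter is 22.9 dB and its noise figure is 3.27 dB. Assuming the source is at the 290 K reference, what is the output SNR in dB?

19.63 dB

By definition F = SNR_in/SNR_out, so in dB: SNR_out = SNR_in − NF
SNR_out = 22.9 − 3.27 = 19.63 dB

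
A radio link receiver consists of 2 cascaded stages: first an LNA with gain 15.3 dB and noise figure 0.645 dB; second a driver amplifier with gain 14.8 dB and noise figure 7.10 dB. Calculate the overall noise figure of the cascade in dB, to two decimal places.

Convert to linear (a loss of L dB is a gain of −L dB): F_i = 10^(NF_i/10), G_i = 10^(G_i,dB/10)
  Stage 1: F_1 = 10^(0.645/10) = 1.160, G_1 = 10^(15.3/10) = 33.88
  Stage 2: F_2 = 10^(7.10/10) = 5.129, G_2 = 10^(14.8/10) = 30.20
Friis cascade:
  F = 1.160 + (5.129 − 1)/33.88 = 1.282
NF = 10 log₁₀(1.282) = 1.08 dB

1.08 dB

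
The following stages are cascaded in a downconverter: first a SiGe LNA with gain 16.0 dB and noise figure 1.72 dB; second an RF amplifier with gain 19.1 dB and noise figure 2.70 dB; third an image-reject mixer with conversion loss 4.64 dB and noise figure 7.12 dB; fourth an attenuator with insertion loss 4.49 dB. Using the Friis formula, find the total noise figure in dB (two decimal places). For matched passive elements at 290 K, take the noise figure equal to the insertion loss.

Convert to linear (a loss of L dB is a gain of −L dB): F_i = 10^(NF_i/10), G_i = 10^(G_i,dB/10)
  Stage 1: F_1 = 10^(1.72/10) = 1.486, G_1 = 10^(16.0/10) = 39.81
  Stage 2: F_2 = 10^(2.70/10) = 1.862, G_2 = 10^(19.1/10) = 81.28
  Stage 3: F_3 = 10^(7.12/10) = 5.152, G_3 = 10^(−4.64/10) = 0.3436
  Stage 4: F_4 = 10^(4.49/10) = 2.812, G_4 = 10^(−4.49/10) = 0.3556
Friis cascade:
  F = 1.486 + (1.862 − 1)/39.81 + (5.152 − 1)/3236 + (2.812 − 1)/1112 = 1.511
NF = 10 log₁₀(1.511) = 1.79 dB

1.79 dB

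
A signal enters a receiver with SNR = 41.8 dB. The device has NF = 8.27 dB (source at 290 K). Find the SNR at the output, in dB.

By definition F = SNR_in/SNR_out, so in dB: SNR_out = SNR_in − NF
SNR_out = 41.8 − 8.27 = 33.53 dB

33.53 dB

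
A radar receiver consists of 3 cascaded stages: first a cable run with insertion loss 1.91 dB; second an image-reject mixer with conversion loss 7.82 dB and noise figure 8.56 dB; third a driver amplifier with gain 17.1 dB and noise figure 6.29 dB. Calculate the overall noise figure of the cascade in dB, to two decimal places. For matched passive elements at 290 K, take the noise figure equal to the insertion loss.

16.21 dB

Convert to linear (a loss of L dB is a gain of −L dB): F_i = 10^(NF_i/10), G_i = 10^(G_i,dB/10)
  Stage 1: F_1 = 10^(1.91/10) = 1.552, G_1 = 10^(−1.91/10) = 0.6442
  Stage 2: F_2 = 10^(8.56/10) = 7.178, G_2 = 10^(−7.82/10) = 0.1652
  Stage 3: F_3 = 10^(6.29/10) = 4.256, G_3 = 10^(17.1/10) = 51.29
Friis cascade:
  F = 1.552 + (7.178 − 1)/0.6442 + (4.256 − 1)/0.1064 = 41.74
NF = 10 log₁₀(41.74) = 16.21 dB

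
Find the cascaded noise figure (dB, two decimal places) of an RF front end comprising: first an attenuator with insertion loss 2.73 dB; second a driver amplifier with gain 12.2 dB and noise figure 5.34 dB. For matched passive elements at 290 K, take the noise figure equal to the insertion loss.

8.07 dB

Convert to linear (a loss of L dB is a gain of −L dB): F_i = 10^(NF_i/10), G_i = 10^(G_i,dB/10)
  Stage 1: F_1 = 10^(2.73/10) = 1.875, G_1 = 10^(−2.73/10) = 0.5333
  Stage 2: F_2 = 10^(5.34/10) = 3.420, G_2 = 10^(12.2/10) = 16.60
Friis cascade:
  F = 1.875 + (3.420 − 1)/0.5333 = 6.412
NF = 10 log₁₀(6.412) = 8.07 dB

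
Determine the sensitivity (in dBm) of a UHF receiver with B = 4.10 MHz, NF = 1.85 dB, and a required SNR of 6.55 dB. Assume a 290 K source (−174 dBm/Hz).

−99.5 dBm

Sensitivity = −174 + 10 log₁₀(B) + NF + SNR_min
= −174 + 66.13 + 1.85 + 6.55
= −99.47 dBm → −99.5 dBm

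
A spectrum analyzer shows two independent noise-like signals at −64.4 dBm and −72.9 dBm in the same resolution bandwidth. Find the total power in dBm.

Convert to linear, add, convert back:
P₁ = 3.63×10⁻¹⁰ W, P₂ = 5.13×10⁻¹¹ W
P_tot = 4.14×10⁻¹⁰ W → 10 log₁₀(P_tot / 10⁻³) = −63.8 dBm

−63.8 dBm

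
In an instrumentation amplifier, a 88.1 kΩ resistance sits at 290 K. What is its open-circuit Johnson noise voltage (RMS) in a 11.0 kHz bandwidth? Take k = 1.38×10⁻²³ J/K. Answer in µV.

V_n = √(4kTRB)
4kTRB = 4 × 1.38×10⁻²³ × 290 × 8.81×10⁴ × 1.10×10⁴ = 1.55×10⁻¹¹ V²
V_n = √(1.55×10⁻¹¹) = 3.94×10⁻⁶ V = 3.94 µV

3.94 µV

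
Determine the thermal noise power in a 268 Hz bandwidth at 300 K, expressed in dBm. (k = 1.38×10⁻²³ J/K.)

P_n = kTB = 1.38×10⁻²³ × 300 × 2.68×10² = 1.11×10⁻¹⁸ W
In dBm: 10 log₁₀(1.11×10⁻¹⁸ / 10⁻³) = −149.5 dBm

−149.5 dBm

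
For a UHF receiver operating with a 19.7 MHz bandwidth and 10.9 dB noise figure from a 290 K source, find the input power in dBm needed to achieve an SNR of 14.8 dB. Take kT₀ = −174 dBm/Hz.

−75.4 dBm

Sensitivity = −174 + 10 log₁₀(B) + NF + SNR_min
= −174 + 72.94 + 10.9 + 14.8
= −75.36 dBm → −75.4 dBm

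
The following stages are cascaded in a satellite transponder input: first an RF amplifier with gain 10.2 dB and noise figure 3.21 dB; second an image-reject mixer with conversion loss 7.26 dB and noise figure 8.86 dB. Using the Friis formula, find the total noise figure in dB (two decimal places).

4.37 dB

Convert to linear (a loss of L dB is a gain of −L dB): F_i = 10^(NF_i/10), G_i = 10^(G_i,dB/10)
  Stage 1: F_1 = 10^(3.21/10) = 2.094, G_1 = 10^(10.2/10) = 10.47
  Stage 2: F_2 = 10^(8.86/10) = 7.691, G_2 = 10^(−7.26/10) = 0.1879
Friis cascade:
  F = 2.094 + (7.691 − 1)/10.47 = 2.733
NF = 10 log₁₀(2.733) = 4.37 dB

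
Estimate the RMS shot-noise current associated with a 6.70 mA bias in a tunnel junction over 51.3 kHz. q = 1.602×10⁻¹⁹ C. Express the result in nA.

10.5 nA

I_n = √(2qI·B)
2qI·B = 2 × 1.602×10⁻¹⁹ × 6.70×10⁻³ × 5.13×10⁴ = 1.10×10⁻¹⁶ A²
I_n = √(1.10×10⁻¹⁶) = 1.05×10⁻⁸ A = 10.5 nA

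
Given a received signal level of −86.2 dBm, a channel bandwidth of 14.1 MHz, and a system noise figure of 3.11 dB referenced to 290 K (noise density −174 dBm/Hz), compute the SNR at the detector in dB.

Noise floor: N = −174 + 10 log₁₀(B) + NF
10 log₁₀(1.41×10⁷) = 71.49 dB
N = −174 + 71.49 + 3.11 = −99.40 dBm
SNR = P_sig − N = −86.2 − (−99.40) = 13.20 dB → 13.2 dB

13.2 dB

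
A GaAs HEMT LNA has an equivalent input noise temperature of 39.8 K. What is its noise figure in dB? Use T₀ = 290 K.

0.559 dB

F = 1 + T_e/T₀ = 1 + 39.8/290 = 1.13724
NF = 10 log₁₀(1.13724) = 0.559 dB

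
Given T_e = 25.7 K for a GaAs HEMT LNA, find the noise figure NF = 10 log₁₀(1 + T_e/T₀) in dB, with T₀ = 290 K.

0.369 dB

F = 1 + T_e/T₀ = 1 + 25.7/290 = 1.08862
NF = 10 log₁₀(1.08862) = 0.369 dB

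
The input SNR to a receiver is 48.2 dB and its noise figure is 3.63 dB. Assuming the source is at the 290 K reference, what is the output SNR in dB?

By definition F = SNR_in/SNR_out, so in dB: SNR_out = SNR_in − NF
SNR_out = 48.2 − 3.63 = 44.57 dB

44.57 dB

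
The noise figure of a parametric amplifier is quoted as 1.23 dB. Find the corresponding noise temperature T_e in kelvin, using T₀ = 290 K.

F = 10^(1.23/10) = 1.32739
T_e = (F − 1)·T₀ = (1.32739 − 1) × 290 = 94.9 K

94.9 K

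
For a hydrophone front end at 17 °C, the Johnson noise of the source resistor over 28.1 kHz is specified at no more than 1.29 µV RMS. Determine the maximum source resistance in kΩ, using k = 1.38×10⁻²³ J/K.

T = 17 °C + 273.15 = 290.15 K
Johnson–Nyquist: V_n = √(4kTRB) ⇒ R = V_n² / (4kTB)
4kTB = 4 × 1.38×10⁻²³ × 290.15 × 2.81×10⁴ = 4.50×10⁻¹⁶
R = (1.29×10⁻⁶)² / 4.50×10⁻¹⁶ = 3.70×10³ Ω = 3.70 kΩ

3.70 kΩ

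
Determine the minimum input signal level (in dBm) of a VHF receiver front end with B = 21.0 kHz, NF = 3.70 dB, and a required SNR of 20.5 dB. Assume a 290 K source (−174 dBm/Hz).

Sensitivity = −174 + 10 log₁₀(B) + NF + SNR_min
= −174 + 43.22 + 3.70 + 20.5
= −106.58 dBm → −106.6 dBm

−106.6 dBm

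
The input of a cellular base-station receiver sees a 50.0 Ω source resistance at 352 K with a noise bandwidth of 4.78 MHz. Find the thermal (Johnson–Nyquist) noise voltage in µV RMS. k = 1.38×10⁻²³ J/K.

V_n = √(4kTRB)
4kTRB = 4 × 1.38×10⁻²³ × 352 × 5.00×10¹ × 4.78×10⁶ = 4.64×10⁻¹² V²
V_n = √(4.64×10⁻¹²) = 2.15×10⁻⁶ V = 2.15 µV

2.15 µV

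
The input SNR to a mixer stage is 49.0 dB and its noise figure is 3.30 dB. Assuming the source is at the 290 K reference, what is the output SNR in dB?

45.70 dB

By definition F = SNR_in/SNR_out, so in dB: SNR_out = SNR_in − NF
SNR_out = 49.0 − 3.30 = 45.70 dB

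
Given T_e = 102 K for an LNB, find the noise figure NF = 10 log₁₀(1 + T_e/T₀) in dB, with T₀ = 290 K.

1.31 dB

F = 1 + T_e/T₀ = 1 + 102/290 = 1.35172
NF = 10 log₁₀(1.35172) = 1.31 dB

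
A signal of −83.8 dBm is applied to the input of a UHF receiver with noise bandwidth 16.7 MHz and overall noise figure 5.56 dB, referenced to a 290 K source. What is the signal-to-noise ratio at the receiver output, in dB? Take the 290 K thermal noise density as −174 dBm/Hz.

12.4 dB

Noise floor: N = −174 + 10 log₁₀(B) + NF
10 log₁₀(1.67×10⁷) = 72.23 dB
N = −174 + 72.23 + 5.56 = −96.21 dBm
SNR = P_sig − N = −83.8 − (−96.21) = 12.41 dB → 12.4 dB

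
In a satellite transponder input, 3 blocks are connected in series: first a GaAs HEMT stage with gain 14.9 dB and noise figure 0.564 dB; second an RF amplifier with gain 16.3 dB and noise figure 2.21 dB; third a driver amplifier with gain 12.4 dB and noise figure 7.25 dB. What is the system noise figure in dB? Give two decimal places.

0.66 dB

Convert to linear (a loss of L dB is a gain of −L dB): F_i = 10^(NF_i/10), G_i = 10^(G_i,dB/10)
  Stage 1: F_1 = 10^(0.564/10) = 1.139, G_1 = 10^(14.9/10) = 30.90
  Stage 2: F_2 = 10^(2.21/10) = 1.663, G_2 = 10^(16.3/10) = 42.66
  Stage 3: F_3 = 10^(7.25/10) = 5.309, G_3 = 10^(12.4/10) = 17.38
Friis cascade:
  F = 1.139 + (1.663 − 1)/30.90 + (5.309 − 1)/1318 = 1.163
NF = 10 log₁₀(1.163) = 0.66 dB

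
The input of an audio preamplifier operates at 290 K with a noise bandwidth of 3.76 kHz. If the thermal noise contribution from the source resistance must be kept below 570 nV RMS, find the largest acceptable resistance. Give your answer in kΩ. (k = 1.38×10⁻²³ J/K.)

Johnson–Nyquist: V_n = √(4kTRB) ⇒ R = V_n² / (4kTB)
4kTB = 4 × 1.38×10⁻²³ × 290 × 3.76×10³ = 6.02×10⁻¹⁷
R = (5.70×10⁻⁷)² / 6.02×10⁻¹⁷ = 5.40×10³ Ω = 5.40 kΩ

5.40 kΩ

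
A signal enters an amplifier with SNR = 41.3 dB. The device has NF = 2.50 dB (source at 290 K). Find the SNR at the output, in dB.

By definition F = SNR_in/SNR_out, so in dB: SNR_out = SNR_in − NF
SNR_out = 41.3 − 2.50 = 38.80 dB

38.80 dB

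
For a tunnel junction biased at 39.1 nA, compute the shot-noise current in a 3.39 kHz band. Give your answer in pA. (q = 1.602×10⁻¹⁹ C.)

I_n = √(2qI·B)
2qI·B = 2 × 1.602×10⁻¹⁹ × 3.91×10⁻⁸ × 3.39×10³ = 4.25×10⁻²³ A²
I_n = √(4.25×10⁻²³) = 6.52×10⁻¹² A = 6.52 pA

6.52 pA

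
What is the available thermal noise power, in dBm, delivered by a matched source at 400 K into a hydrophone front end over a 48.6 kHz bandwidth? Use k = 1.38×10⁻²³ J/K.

−125.7 dBm

P_n = kTB = 1.38×10⁻²³ × 400 × 4.86×10⁴ = 2.68×10⁻¹⁶ W
In dBm: 10 log₁₀(2.68×10⁻¹⁶ / 10⁻³) = −125.7 dBm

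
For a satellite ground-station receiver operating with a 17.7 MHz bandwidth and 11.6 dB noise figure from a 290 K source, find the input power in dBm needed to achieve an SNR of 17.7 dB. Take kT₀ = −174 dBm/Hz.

−72.2 dBm

Sensitivity = −174 + 10 log₁₀(B) + NF + SNR_min
= −174 + 72.48 + 11.6 + 17.7
= −72.22 dBm → −72.2 dBm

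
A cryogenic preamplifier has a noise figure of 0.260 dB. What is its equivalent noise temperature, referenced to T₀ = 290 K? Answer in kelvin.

17.9 K

F = 10^(0.260/10) = 1.0617
T_e = (F − 1)·T₀ = (1.0617 − 1) × 290 = 17.9 K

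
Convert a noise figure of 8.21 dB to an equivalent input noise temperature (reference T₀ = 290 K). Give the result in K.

F = 10^(8.21/10) = 6.62217
T_e = (F − 1)·T₀ = (6.62217 − 1) × 290 = 1630 K

1630 K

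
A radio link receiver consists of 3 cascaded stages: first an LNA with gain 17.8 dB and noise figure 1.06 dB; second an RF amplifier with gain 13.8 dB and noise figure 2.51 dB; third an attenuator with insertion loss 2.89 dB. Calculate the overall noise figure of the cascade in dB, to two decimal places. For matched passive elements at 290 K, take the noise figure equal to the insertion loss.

1.11 dB

Convert to linear (a loss of L dB is a gain of −L dB): F_i = 10^(NF_i/10), G_i = 10^(G_i,dB/10)
  Stage 1: F_1 = 10^(1.06/10) = 1.276, G_1 = 10^(17.8/10) = 60.26
  Stage 2: F_2 = 10^(2.51/10) = 1.782, G_2 = 10^(13.8/10) = 23.99
  Stage 3: F_3 = 10^(2.89/10) = 1.945, G_3 = 10^(−2.89/10) = 0.5140
Friis cascade:
  F = 1.276 + (1.782 − 1)/60.26 + (1.945 − 1)/1445 = 1.290
NF = 10 log₁₀(1.290) = 1.11 dB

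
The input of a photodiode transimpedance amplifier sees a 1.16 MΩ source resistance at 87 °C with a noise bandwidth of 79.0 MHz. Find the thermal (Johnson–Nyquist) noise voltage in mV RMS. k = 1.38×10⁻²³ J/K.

T = 87 °C + 273.15 = 360.15 K
V_n = √(4kTRB)
4kTRB = 4 × 1.38×10⁻²³ × 360.15 × 1.16×10⁶ × 7.90×10⁷ = 1.82×10⁻⁶ V²
V_n = √(1.82×10⁻⁶) = 1.35×10⁻³ V = 1.35 mV

1.35 mV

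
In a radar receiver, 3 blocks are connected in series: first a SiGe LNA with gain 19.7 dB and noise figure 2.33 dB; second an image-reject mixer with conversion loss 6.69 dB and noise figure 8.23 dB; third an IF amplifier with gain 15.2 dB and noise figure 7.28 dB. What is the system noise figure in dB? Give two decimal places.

2.98 dB

Convert to linear (a loss of L dB is a gain of −L dB): F_i = 10^(NF_i/10), G_i = 10^(G_i,dB/10)
  Stage 1: F_1 = 10^(2.33/10) = 1.710, G_1 = 10^(19.7/10) = 93.33
  Stage 2: F_2 = 10^(8.23/10) = 6.653, G_2 = 10^(−6.69/10) = 0.2143
  Stage 3: F_3 = 10^(7.28/10) = 5.346, G_3 = 10^(15.2/10) = 33.11
Friis cascade:
  F = 1.710 + (6.653 − 1)/93.33 + (5.346 − 1)/20.00 = 1.988
NF = 10 log₁₀(1.988) = 2.98 dB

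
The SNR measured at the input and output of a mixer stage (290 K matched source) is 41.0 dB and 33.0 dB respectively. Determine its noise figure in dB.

NF (dB) = SNR_in(dB) − SNR_out(dB) when the source is at T₀
NF = 41.0 − 33.0 = 8.0 dB

8.0 dB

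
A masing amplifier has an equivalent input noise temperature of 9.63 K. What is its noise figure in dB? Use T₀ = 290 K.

0.142 dB

F = 1 + T_e/T₀ = 1 + 9.63/290 = 1.03321
NF = 10 log₁₀(1.03321) = 0.142 dB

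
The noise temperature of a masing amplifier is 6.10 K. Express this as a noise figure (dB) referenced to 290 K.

F = 1 + T_e/T₀ = 1 + 6.10/290 = 1.02103
NF = 10 log₁₀(1.02103) = 0.090 dB

0.090 dB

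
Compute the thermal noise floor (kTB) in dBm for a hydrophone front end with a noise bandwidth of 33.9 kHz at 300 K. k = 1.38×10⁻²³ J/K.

−128.5 dBm

P_n = kTB = 1.38×10⁻²³ × 300 × 3.39×10⁴ = 1.40×10⁻¹⁶ W
In dBm: 10 log₁₀(1.40×10⁻¹⁶ / 10⁻³) = −128.5 dBm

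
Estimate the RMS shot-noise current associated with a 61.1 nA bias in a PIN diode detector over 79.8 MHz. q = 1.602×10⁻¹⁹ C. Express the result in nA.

1.25 nA

I_n = √(2qI·B)
2qI·B = 2 × 1.602×10⁻¹⁹ × 6.11×10⁻⁸ × 7.98×10⁷ = 1.56×10⁻¹⁸ A²
I_n = √(1.56×10⁻¹⁸) = 1.25×10⁻⁹ A = 1.25 nA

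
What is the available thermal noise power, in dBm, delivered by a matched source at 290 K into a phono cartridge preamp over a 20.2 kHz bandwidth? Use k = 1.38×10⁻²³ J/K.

P_n = kTB = 1.38×10⁻²³ × 290 × 2.02×10⁴ = 8.08×10⁻¹⁷ W
In dBm: 10 log₁₀(8.08×10⁻¹⁷ / 10⁻³) = −130.9 dBm

−130.9 dBm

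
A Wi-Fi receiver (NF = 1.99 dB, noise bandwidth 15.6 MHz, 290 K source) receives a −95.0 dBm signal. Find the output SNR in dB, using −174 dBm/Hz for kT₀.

Noise floor: N = −174 + 10 log₁₀(B) + NF
10 log₁₀(1.56×10⁷) = 71.93 dB
N = −174 + 71.93 + 1.99 = −100.08 dBm
SNR = P_sig − N = −95.0 − (−100.08) = 5.08 dB → 5.1 dB

5.1 dB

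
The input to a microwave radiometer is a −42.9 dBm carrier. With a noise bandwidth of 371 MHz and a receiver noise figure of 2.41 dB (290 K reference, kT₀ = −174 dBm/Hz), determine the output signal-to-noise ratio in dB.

43.0 dB

Noise floor: N = −174 + 10 log₁₀(B) + NF
10 log₁₀(3.71×10⁸) = 85.69 dB
N = −174 + 85.69 + 2.41 = −85.90 dBm
SNR = P_sig − N = −42.9 − (−85.90) = 43.00 dB → 43.0 dB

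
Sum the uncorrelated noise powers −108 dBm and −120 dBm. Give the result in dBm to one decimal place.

Convert to linear, add, convert back:
P₁ = 1.58×10⁻¹⁴ W, P₂ = 1.00×10⁻¹⁵ W
P_tot = 1.68×10⁻¹⁴ W → 10 log₁₀(P_tot / 10⁻³) = −107.7 dBm

−107.7 dBm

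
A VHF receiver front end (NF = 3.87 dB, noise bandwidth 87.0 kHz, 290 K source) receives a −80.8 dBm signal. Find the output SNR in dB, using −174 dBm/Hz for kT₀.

Noise floor: N = −174 + 10 log₁₀(B) + NF
10 log₁₀(8.70×10⁴) = 49.4 dB
N = −174 + 49.4 + 3.87 = −120.73 dBm
SNR = P_sig − N = −80.8 − (−120.73) = 39.93 dB → 39.9 dB

39.9 dB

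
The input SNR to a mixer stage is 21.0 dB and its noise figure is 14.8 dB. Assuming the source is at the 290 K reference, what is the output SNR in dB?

6.2 dB

By definition F = SNR_in/SNR_out, so in dB: SNR_out = SNR_in − NF
SNR_out = 21.0 − 14.8 = 6.2 dB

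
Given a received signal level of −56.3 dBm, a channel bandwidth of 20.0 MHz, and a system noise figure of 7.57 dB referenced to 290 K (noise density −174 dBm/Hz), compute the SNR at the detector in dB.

Noise floor: N = −174 + 10 log₁₀(B) + NF
10 log₁₀(2.00×10⁷) = 73.01 dB
N = −174 + 73.01 + 7.57 = −93.42 dBm
SNR = P_sig − N = −56.3 − (−93.42) = 37.12 dB → 37.1 dB

37.1 dB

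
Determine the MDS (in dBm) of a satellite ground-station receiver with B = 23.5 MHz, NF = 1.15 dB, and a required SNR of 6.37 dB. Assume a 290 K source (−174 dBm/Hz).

−92.8 dBm

Sensitivity = −174 + 10 log₁₀(B) + NF + SNR_min
= −174 + 73.71 + 1.15 + 6.37
= −92.77 dBm → −92.8 dBm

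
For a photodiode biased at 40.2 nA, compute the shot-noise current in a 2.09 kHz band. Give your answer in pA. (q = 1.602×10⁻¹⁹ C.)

5.19 pA

I_n = √(2qI·B)
2qI·B = 2 × 1.602×10⁻¹⁹ × 4.02×10⁻⁸ × 2.09×10³ = 2.69×10⁻²³ A²
I_n = √(2.69×10⁻²³) = 5.19×10⁻¹² A = 5.19 pA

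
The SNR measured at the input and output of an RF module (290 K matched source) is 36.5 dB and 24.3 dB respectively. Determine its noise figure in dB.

NF (dB) = SNR_in(dB) − SNR_out(dB) when the source is at T₀
NF = 36.5 − 24.3 = 12.2 dB

12.2 dB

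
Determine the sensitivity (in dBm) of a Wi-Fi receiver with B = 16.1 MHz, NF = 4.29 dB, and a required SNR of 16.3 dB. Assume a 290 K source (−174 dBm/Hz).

−81.3 dBm

Sensitivity = −174 + 10 log₁₀(B) + NF + SNR_min
= −174 + 72.07 + 4.29 + 16.3
= −81.34 dBm → −81.3 dBm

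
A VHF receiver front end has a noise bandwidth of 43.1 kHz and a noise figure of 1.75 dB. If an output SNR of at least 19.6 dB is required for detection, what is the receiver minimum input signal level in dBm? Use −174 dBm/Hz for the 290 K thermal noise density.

−106.3 dBm

Sensitivity = −174 + 10 log₁₀(B) + NF + SNR_min
= −174 + 46.34 + 1.75 + 19.6
= −106.31 dBm → −106.3 dBm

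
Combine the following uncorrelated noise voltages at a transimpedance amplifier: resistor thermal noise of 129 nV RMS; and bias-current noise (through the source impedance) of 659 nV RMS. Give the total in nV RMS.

Uncorrelated sources add in power (mean-square): V_tot = √(ΣV_i²)
V_tot = √[(1.29×10⁻⁷)² + (6.59×10⁻⁷)²] = 6.72×10⁻⁷ V = 672 nV

672 nV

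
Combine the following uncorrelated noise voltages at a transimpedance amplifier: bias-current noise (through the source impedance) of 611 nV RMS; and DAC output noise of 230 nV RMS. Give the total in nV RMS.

Uncorrelated sources add in power (mean-square): V_tot = √(ΣV_i²)
V_tot = √[(6.11×10⁻⁷)² + (2.30×10⁻⁷)²] = 6.53×10⁻⁷ V = 653 nV

653 nV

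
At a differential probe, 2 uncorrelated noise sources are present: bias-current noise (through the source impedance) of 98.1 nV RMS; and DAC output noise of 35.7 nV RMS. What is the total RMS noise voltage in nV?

104 nV

Uncorrelated sources add in power (mean-square): V_tot = √(ΣV_i²)
V_tot = √[(9.81×10⁻⁸)² + (3.57×10⁻⁸)²] = 1.04×10⁻⁷ V = 104 nV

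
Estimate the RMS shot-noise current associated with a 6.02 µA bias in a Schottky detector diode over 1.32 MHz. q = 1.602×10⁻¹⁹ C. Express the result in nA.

1.60 nA

I_n = √(2qI·B)
2qI·B = 2 × 1.602×10⁻¹⁹ × 6.02×10⁻⁶ × 1.32×10⁶ = 2.55×10⁻¹⁸ A²
I_n = √(2.55×10⁻¹⁸) = 1.60×10⁻⁹ A = 1.60 nA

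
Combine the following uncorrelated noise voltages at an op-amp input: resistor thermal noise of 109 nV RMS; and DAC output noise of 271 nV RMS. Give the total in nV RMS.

Uncorrelated sources add in power (mean-square): V_tot = √(ΣV_i²)
V_tot = √[(1.09×10⁻⁷)² + (2.71×10⁻⁷)²] = 2.92×10⁻⁷ V = 292 nV

292 nV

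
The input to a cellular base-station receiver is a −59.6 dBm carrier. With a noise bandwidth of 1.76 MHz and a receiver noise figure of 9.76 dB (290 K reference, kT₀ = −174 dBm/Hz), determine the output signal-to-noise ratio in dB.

Noise floor: N = −174 + 10 log₁₀(B) + NF
10 log₁₀(1.76×10⁶) = 62.46 dB
N = −174 + 62.46 + 9.76 = −101.78 dBm
SNR = P_sig − N = −59.6 − (−101.78) = 42.18 dB → 42.2 dB

42.2 dB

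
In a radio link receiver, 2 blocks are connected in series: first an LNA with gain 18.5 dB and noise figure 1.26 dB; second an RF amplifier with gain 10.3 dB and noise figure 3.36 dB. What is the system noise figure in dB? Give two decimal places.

1.31 dB

Convert to linear (a loss of L dB is a gain of −L dB): F_i = 10^(NF_i/10), G_i = 10^(G_i,dB/10)
  Stage 1: F_1 = 10^(1.26/10) = 1.337, G_1 = 10^(18.5/10) = 70.79
  Stage 2: F_2 = 10^(3.36/10) = 2.168, G_2 = 10^(10.3/10) = 10.72
Friis cascade:
  F = 1.337 + (2.168 − 1)/70.79 = 1.353
NF = 10 log₁₀(1.353) = 1.31 dB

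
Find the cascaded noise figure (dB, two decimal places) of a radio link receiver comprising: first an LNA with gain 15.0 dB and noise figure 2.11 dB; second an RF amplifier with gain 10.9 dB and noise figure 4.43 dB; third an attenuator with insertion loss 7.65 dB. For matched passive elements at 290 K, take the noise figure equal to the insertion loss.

Convert to linear (a loss of L dB is a gain of −L dB): F_i = 10^(NF_i/10), G_i = 10^(G_i,dB/10)
  Stage 1: F_1 = 10^(2.11/10) = 1.626, G_1 = 10^(15.0/10) = 31.62
  Stage 2: F_2 = 10^(4.43/10) = 2.773, G_2 = 10^(10.9/10) = 12.30
  Stage 3: F_3 = 10^(7.65/10) = 5.821, G_3 = 10^(−7.65/10) = 0.1718
Friis cascade:
  F = 1.626 + (2.773 − 1)/31.62 + (5.821 − 1)/389.0 = 1.694
NF = 10 log₁₀(1.694) = 2.29 dB

2.29 dB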